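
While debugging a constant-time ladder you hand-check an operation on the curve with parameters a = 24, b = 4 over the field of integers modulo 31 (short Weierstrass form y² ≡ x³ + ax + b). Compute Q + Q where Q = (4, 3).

tangent at (4, 3): λ = (3·4² + 24)/(2·3) ≡ 10/6. 6⁻¹ ≡ 26 (mod 31) since 6·26 = 156 ≡ 1, so λ ≡ 10·26 ≡ 12.
  x = λ² - 4 - 4 = 144 - 8 ≡ 12; y = λ·(4 - 12) - 3 ≡ 25. → (12, 25)

(12, 25)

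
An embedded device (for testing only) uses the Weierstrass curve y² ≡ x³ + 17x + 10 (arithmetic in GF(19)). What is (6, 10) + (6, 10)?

tangent at (6, 10): λ = (3·6² + 17)/(2·10) ≡ 11/1. 1⁻¹ ≡ 1 (mod 19), so λ ≡ 11·1 ≡ 11.
  x = λ² - 6 - 6 = 121 - 12 ≡ 14; y = λ·(6 - 14) - 10 ≡ 16. → (14, 16)

(14, 16)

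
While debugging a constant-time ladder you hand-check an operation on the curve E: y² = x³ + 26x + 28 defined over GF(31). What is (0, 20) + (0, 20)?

tangent at (0, 20): λ = (3·0² + 26)/(2·20) ≡ 26/9. 9⁻¹ ≡ 7 (mod 31), so λ ≡ 26·7 ≡ 27.
  x = λ² - 0 - 0 = 729 - 0 ≡ 16; y = λ·(0 - 16) - 20 ≡ 13. → (16, 13)

(16, 13)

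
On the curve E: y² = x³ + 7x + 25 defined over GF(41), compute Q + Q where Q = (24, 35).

(3, 14)

tangent at (24, 35): λ = (3·24² + 7)/(2·35) ≡ 13/29. 29⁻¹ ≡ 17 (mod 41), so λ ≡ 13·17 ≡ 16.
  x = λ² - 24 - 24 = 256 - 48 ≡ 3; y = λ·(24 - 3) - 35 ≡ 14. → (3, 14)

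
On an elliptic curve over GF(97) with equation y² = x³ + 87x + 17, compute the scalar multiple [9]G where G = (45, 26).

Repeated addition: build up to 9G.
2G: tangent at (45, 26): λ = (3·45² + 87)/(2·26) ≡ 51/52. 52⁻¹ ≡ 28 (mod 97), so λ ≡ 51·28 ≡ 70.
  x = λ² - 45 - 45 = 4900 - 90 ≡ 57; y = λ·(45 - 57) - 26 ≡ 7. → (57, 7)
3G: (57, 7) + (45, 26). λ = (26 - 7)/(45 - 57) ≡ 19/85 mod 97. 85⁻¹ ≡ 8 (mod 97), so λ ≡ 55.
  x = λ² - 57 - 45 = 3025 - 102 ≡ 13; y = λ·(57 - 13) - 7 ≡ 85. → (13, 85)
4G: (13, 85) + (45, 26). λ = (26 - 85)/(45 - 13) ≡ 38/32 mod 97. 32⁻¹ ≡ 94 (mod 97) since 32·94 = 3008 ≡ 1, so λ ≡ 80.
  x = λ² - 13 - 45 = 6400 - 58 ≡ 37; y = λ·(13 - 37) - 85 ≡ 32. → (37, 32)
5G: (37, 32) + (45, 26). λ = (26 - 32)/(45 - 37) ≡ 91/8 mod 97. 8⁻¹ ≡ 85 (mod 97) since 8·85 = 680 ≡ 1, so λ ≡ 72.
  x = λ² - 37 - 45 = 5184 - 82 ≡ 58; y = λ·(37 - 58) - 32 ≡ 8. → (58, 8)
6G: (58, 8) + (45, 26). λ = (26 - 8)/(45 - 58) ≡ 18/84 mod 97. 84⁻¹ ≡ 82 (mod 97), so λ ≡ 21.
  x = λ² - 58 - 45 = 441 - 103 ≡ 47; y = λ·(58 - 47) - 8 ≡ 29. → (47, 29)
7G: (47, 29) + (45, 26). λ = (26 - 29)/(45 - 47) ≡ 94/95 mod 97. 95⁻¹ ≡ 48 (mod 97) since 95·48 = 4560 ≡ 1, so λ ≡ 50.
  x = λ² - 47 - 45 = 2500 - 92 ≡ 80; y = λ·(47 - 80) - 29 ≡ 67. → (80, 67)
8G: (80, 67) + (45, 26). λ = (26 - 67)/(45 - 80) ≡ 56/62 mod 97. 62⁻¹ ≡ 36 (mod 97), so λ ≡ 76.
  x = λ² - 80 - 45 = 5776 - 125 ≡ 25; y = λ·(80 - 25) - 67 ≡ 39. → (25, 39)
9G: (25, 39) + (45, 26). λ = (26 - 39)/(45 - 25) ≡ 84/20 mod 97. 20⁻¹ ≡ 34 (mod 97), so λ ≡ 43.
  x = λ² - 25 - 45 = 1849 - 70 ≡ 33; y = λ·(25 - 33) - 39 ≡ 5. → (33, 5)

(33, 5)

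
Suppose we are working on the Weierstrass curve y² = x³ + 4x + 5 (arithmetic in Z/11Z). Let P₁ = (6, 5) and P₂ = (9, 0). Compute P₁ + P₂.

(0, 7)

(6, 5) + (9, 0). λ = (0 - 5)/(9 - 6) ≡ 6/3 mod 11. 3⁻¹ ≡ 4 (mod 11) since 3·4 = 12 ≡ 1, so λ ≡ 2.
  x = λ² - 6 - 9 = 4 - 15 ≡ 0; y = λ·(6 - 0) - 5 ≡ 7. → (0, 7)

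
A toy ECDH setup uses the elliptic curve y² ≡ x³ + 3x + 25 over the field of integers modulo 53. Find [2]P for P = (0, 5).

(25, 14)

tangent at (0, 5): λ = (3·0² + 3)/(2·5) ≡ 3/10. 10⁻¹ ≡ 16 (mod 53), so λ ≡ 3·16 ≡ 48.
  x = λ² - 0 - 0 = 2304 - 0 ≡ 25; y = λ·(0 - 25) - 5 ≡ 14. → (25, 14)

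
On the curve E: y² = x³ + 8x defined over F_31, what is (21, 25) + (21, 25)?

(14, 2)

tangent at (21, 25): λ = (3·21² + 8)/(2·25) ≡ 29/19. 19⁻¹ ≡ 18 (mod 31) since 19·18 = 342 ≡ 1, so λ ≡ 29·18 ≡ 26.
  x = λ² - 21 - 21 = 676 - 42 ≡ 14; y = λ·(21 - 14) - 25 ≡ 2. → (14, 2)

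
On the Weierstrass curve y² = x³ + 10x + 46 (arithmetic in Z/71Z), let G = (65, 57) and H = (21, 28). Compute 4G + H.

(62, 24)

First 4G:
Double-and-add on 4 = (100)₂. Start with G = (65, 57) for the leading 1-bit.
double: tangent at (65, 57): λ = (3·65² + 10)/(2·57) ≡ 47/43. 43⁻¹ ≡ 38 (mod 71), so λ ≡ 47·38 ≡ 11.
  x = λ² - 65 - 65 = 121 - 130 ≡ 62; y = λ·(65 - 62) - 57 ≡ 47. → (62, 47)
double: tangent at (62, 47): λ = (3·62² + 10)/(2·47) ≡ 40/23. 23⁻¹ ≡ 34 (mod 71) since 23·34 = 782 ≡ 1, so λ ≡ 40·34 ≡ 11.
  x = λ² - 62 - 62 = 121 - 124 ≡ 68; y = λ·(62 - 68) - 47 ≡ 29. → (68, 29)
4G = (68, 29).
Finally 4G + H:
(68, 29) + (21, 28). λ = (28 - 29)/(21 - 68) ≡ 70/24 mod 71. 24⁻¹ ≡ 3 (mod 71), so λ ≡ 68.
  x = λ² - 68 - 21 = 4624 - 89 ≡ 62; y = λ·(68 - 62) - 29 ≡ 24. → (62, 24)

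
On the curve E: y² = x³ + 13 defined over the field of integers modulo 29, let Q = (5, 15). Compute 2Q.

tangent at (5, 15): λ = (3·5² + 0)/(2·15) ≡ 17/1. 1⁻¹ ≡ 1 (mod 29), so λ ≡ 17·1 ≡ 17.
  x = λ² - 5 - 5 = 289 - 10 ≡ 18; y = λ·(5 - 18) - 15 ≡ 25. → (18, 25)

(18, 25)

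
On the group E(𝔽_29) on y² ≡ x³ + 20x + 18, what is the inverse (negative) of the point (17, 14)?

-(17, 14) = (17, -14 mod 29) = (17, 15).

(17, 15)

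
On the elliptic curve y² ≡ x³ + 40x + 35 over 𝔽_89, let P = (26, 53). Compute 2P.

(53, 55)

tangent at (26, 53): λ = (3·26² + 40)/(2·53) ≡ 21/17. 17⁻¹ ≡ 21 (mod 89) since 17·21 = 357 ≡ 1, so λ ≡ 21·21 ≡ 85.
  x = λ² - 26 - 26 = 7225 - 52 ≡ 53; y = λ·(26 - 53) - 53 ≡ 55. → (53, 55)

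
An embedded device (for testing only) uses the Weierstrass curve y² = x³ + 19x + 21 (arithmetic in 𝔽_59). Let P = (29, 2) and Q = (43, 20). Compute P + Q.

(32, 11)

(29, 2) + (43, 20). λ = (20 - 2)/(43 - 29) ≡ 18/14 mod 59. 14⁻¹ ≡ 38 (mod 59) since 14·38 = 532 ≡ 1, so λ ≡ 35.
  x = λ² - 29 - 43 = 1225 - 72 ≡ 32; y = λ·(29 - 32) - 2 ≡ 11. → (32, 11)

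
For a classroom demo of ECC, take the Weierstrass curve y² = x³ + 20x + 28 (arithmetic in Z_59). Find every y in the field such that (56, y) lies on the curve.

x³ + 20x + 28 = 176764 ≡ 0 (mod 59).
Only y = 0 satisfies y² ≡ 0.

0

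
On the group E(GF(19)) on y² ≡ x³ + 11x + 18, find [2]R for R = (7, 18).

(14, 3)

tangent at (7, 18): λ = (3·7² + 11)/(2·18) ≡ 6/17. 17⁻¹ ≡ 9 (mod 19) since 17·9 = 153 ≡ 1, so λ ≡ 6·9 ≡ 16.
  x = λ² - 7 - 7 = 256 - 14 ≡ 14; y = λ·(7 - 14) - 18 ≡ 3. → (14, 3)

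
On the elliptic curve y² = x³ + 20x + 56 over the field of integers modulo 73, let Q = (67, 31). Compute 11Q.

Repeated addition: build up to 11Q.
2Q: tangent at (67, 31): λ = (3·67² + 20)/(2·31) ≡ 55/62. 62⁻¹ ≡ 53 (mod 73) since 62·53 = 3286 ≡ 1, so λ ≡ 55·53 ≡ 68.
  x = λ² - 67 - 67 = 4624 - 134 ≡ 37; y = λ·(67 - 37) - 31 ≡ 38. → (37, 38)
3Q: (37, 38) + (67, 31). λ = (31 - 38)/(67 - 37) ≡ 66/30 mod 73. 30⁻¹ ≡ 56 (mod 73), so λ ≡ 46.
  x = λ² - 37 - 67 = 2116 - 104 ≡ 41; y = λ·(37 - 41) - 38 ≡ 70. → (41, 70)
4Q: (41, 70) + (67, 31). λ = (31 - 70)/(67 - 41) ≡ 34/26 mod 73. 26⁻¹ ≡ 59 (mod 73) since 26·59 = 1534 ≡ 1, so λ ≡ 35.
  x = λ² - 41 - 67 = 1225 - 108 ≡ 22; y = λ·(41 - 22) - 70 ≡ 11. → (22, 11)
5Q: (22, 11) + (67, 31). λ = (31 - 11)/(67 - 22) ≡ 20/45 mod 73. 45⁻¹ ≡ 13 (mod 73), so λ ≡ 41.
  x = λ² - 22 - 67 = 1681 - 89 ≡ 59; y = λ·(22 - 59) - 11 ≡ 5. → (59, 5)
6Q: (59, 5) + (67, 31). λ = (31 - 5)/(67 - 59) ≡ 26/8 mod 73. 8⁻¹ ≡ 64 (mod 73), so λ ≡ 58.
  x = λ² - 59 - 67 = 3364 - 126 ≡ 26; y = λ·(59 - 26) - 5 ≡ 11. → (26, 11)
7Q: (26, 11) + (67, 31). λ = (31 - 11)/(67 - 26) ≡ 20/41 mod 73. 41⁻¹ ≡ 57 (mod 73), so λ ≡ 45.
  x = λ² - 26 - 67 = 2025 - 93 ≡ 34; y = λ·(26 - 34) - 11 ≡ 67. → (34, 67)
8Q: (34, 67) + (67, 31). λ = (31 - 67)/(67 - 34) ≡ 37/33 mod 73. 33⁻¹ ≡ 31 (mod 73) since 33·31 = 1023 ≡ 1, so λ ≡ 52.
  x = λ² - 34 - 67 = 2704 - 101 ≡ 48; y = λ·(34 - 48) - 67 ≡ 8. → (48, 8)
9Q: (48, 8) + (67, 31). λ = (31 - 8)/(67 - 48) ≡ 23/19 mod 73. 19⁻¹ ≡ 50 (mod 73) since 19·50 = 950 ≡ 1, so λ ≡ 55.
  x = λ² - 48 - 67 = 3025 - 115 ≡ 63; y = λ·(48 - 63) - 8 ≡ 43. → (63, 43)
10Q: (63, 43) + (67, 31). λ = (31 - 43)/(67 - 63) ≡ 61/4 mod 73. 4⁻¹ ≡ 55 (mod 73) since 4·55 = 220 ≡ 1, so λ ≡ 70.
  x = λ² - 63 - 67 = 4900 - 130 ≡ 25; y = λ·(63 - 25) - 43 ≡ 62. → (25, 62)
11Q: (25, 62) + (67, 31). λ = (31 - 62)/(67 - 25) ≡ 42/42 mod 73. 42⁻¹ ≡ 40 (mod 73), so λ ≡ 1.
  x = λ² - 25 - 67 = 1 - 92 ≡ 55; y = λ·(25 - 55) - 62 ≡ 54. → (55, 54)

(55, 54)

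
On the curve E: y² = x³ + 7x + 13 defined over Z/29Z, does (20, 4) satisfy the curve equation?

y² = 4² ≡ 16; x³ + 7x + 13 = 8153 ≡ 4 (mod 29). 16 ≠ 4.

no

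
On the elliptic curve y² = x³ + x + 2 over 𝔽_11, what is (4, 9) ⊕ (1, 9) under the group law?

(6, 2)

(4, 9) + (1, 9). λ = (9 - 9)/(1 - 4) ≡ 0/8 mod 11. 8⁻¹ ≡ 7 (mod 11), so λ ≡ 0.
  x = λ² - 4 - 1 = 0 - 5 ≡ 6; y = λ·(4 - 6) - 9 ≡ 2. → (6, 2)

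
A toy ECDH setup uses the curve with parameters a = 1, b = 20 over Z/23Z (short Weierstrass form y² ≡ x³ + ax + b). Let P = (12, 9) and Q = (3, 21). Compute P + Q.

(12, 9) + (3, 21). λ = (21 - 9)/(3 - 12) ≡ 12/14 mod 23. 14⁻¹ ≡ 5 (mod 23), so λ ≡ 14.
  x = λ² - 12 - 3 = 196 - 15 ≡ 20; y = λ·(12 - 20) - 9 ≡ 17. → (20, 17)

(20, 17)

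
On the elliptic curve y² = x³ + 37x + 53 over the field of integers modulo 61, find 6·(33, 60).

(49, 57)

Write Q = (33, 60).
Repeated addition: build up to 6Q.
2Q: tangent at (33, 60): λ = (3·33² + 37)/(2·60) ≡ 10/59. 59⁻¹ ≡ 30 (mod 61), so λ ≡ 10·30 ≡ 56.
  x = λ² - 33 - 33 = 3136 - 66 ≡ 20; y = λ·(33 - 20) - 60 ≡ 58. → (20, 58)
3Q: (20, 58) + (33, 60). λ = (60 - 58)/(33 - 20) ≡ 2/13 mod 61. 13⁻¹ ≡ 47 (mod 61), so λ ≡ 33.
  x = λ² - 20 - 33 = 1089 - 53 ≡ 60; y = λ·(20 - 60) - 58 ≡ 25. → (60, 25)
4Q: (60, 25) + (33, 60). λ = (60 - 25)/(33 - 60) ≡ 35/34 mod 61. 34⁻¹ ≡ 9 (mod 61), so λ ≡ 10.
  x = λ² - 60 - 33 = 100 - 93 ≡ 7; y = λ·(60 - 7) - 25 ≡ 17. → (7, 17)
5Q: (7, 17) + (33, 60). λ = (60 - 17)/(33 - 7) ≡ 43/26 mod 61. 26⁻¹ ≡ 54 (mod 61), so λ ≡ 4.
  x = λ² - 7 - 33 = 16 - 40 ≡ 37; y = λ·(7 - 37) - 17 ≡ 46. → (37, 46)
6Q: (37, 46) + (33, 60). λ = (60 - 46)/(33 - 37) ≡ 14/57 mod 61. 57⁻¹ ≡ 15 (mod 61), so λ ≡ 27.
  x = λ² - 37 - 33 = 729 - 70 ≡ 49; y = λ·(37 - 49) - 46 ≡ 57. → (49, 57)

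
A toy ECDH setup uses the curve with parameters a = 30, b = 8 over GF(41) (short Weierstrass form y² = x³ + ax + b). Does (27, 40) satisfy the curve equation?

y² = 40² ≡ 1; x³ + 30x + 8 = 20501 ≡ 1 (mod 41). 1 = 1.

yes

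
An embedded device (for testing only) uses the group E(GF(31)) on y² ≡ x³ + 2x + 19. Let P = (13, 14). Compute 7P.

Double-and-add on 7 = (111)₂. Start with P = (13, 14) for the leading 1-bit.
double: tangent at (13, 14): λ = (3·13² + 2)/(2·14) ≡ 13/28. 28⁻¹ ≡ 10 (mod 31) since 28·10 = 280 ≡ 1, so λ ≡ 13·10 ≡ 6.
  x = λ² - 13 - 13 = 36 - 26 ≡ 10; y = λ·(13 - 10) - 14 ≡ 4. → (10, 4)
add P: (10, 4) + (13, 14). λ = (14 - 4)/(13 - 10) ≡ 10/3 mod 31. 3⁻¹ ≡ 21 (mod 31), so λ ≡ 24.
  x = λ² - 10 - 13 = 576 - 23 ≡ 26; y = λ·(10 - 26) - 4 ≡ 15. → (26, 15)
double: tangent at (26, 15): λ = (3·26² + 2)/(2·15) ≡ 15/30. 30⁻¹ ≡ 30 (mod 31), so λ ≡ 15·30 ≡ 16.
  x = λ² - 26 - 26 = 256 - 52 ≡ 18; y = λ·(26 - 18) - 15 ≡ 20. → (18, 20)
add P: (18, 20) + (13, 14). λ = (14 - 20)/(13 - 18) ≡ 25/26 mod 31. 26⁻¹ ≡ 6 (mod 31), so λ ≡ 26.
  x = λ² - 18 - 13 = 676 - 31 ≡ 25; y = λ·(18 - 25) - 20 ≡ 15. → (25, 15)

(25, 15)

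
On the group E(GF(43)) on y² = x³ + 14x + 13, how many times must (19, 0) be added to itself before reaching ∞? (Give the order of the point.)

2

2P: (19, 0) + (19, 0): same x and y₁ ≡ -y₂, so the sum is ∞.
2P = ∞, so the order is 2.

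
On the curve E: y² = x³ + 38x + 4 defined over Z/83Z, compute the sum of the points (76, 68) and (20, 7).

(76, 68) + (20, 7). λ = (7 - 68)/(20 - 76) ≡ 22/27 mod 83. 27⁻¹ ≡ 40 (mod 83) since 27·40 = 1080 ≡ 1, so λ ≡ 50.
  x = λ² - 76 - 20 = 2500 - 96 ≡ 80; y = λ·(76 - 80) - 68 ≡ 64. → (80, 64)

(80, 64)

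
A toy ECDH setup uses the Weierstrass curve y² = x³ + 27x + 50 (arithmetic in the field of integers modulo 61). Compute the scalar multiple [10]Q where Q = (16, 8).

Double-and-add on 10 = (1010)₂. Start with Q = (16, 8) for the leading 1-bit.
double: tangent at (16, 8): λ = (3·16² + 27)/(2·8) ≡ 2/16. 16⁻¹ ≡ 42 (mod 61), so λ ≡ 2·42 ≡ 23.
  x = λ² - 16 - 16 = 529 - 32 ≡ 9; y = λ·(16 - 9) - 8 ≡ 31. → (9, 31)
double: tangent at (9, 31): λ = (3·9² + 27)/(2·31) ≡ 26/1. 1⁻¹ ≡ 1 (mod 61), so λ ≡ 26·1 ≡ 26.
  x = λ² - 9 - 9 = 676 - 18 ≡ 48; y = λ·(9 - 48) - 31 ≡ 53. → (48, 53)
add Q: (48, 53) + (16, 8). λ = (8 - 53)/(16 - 48) ≡ 16/29 mod 61. 29⁻¹ ≡ 40 (mod 61) since 29·40 = 1160 ≡ 1, so λ ≡ 30.
  x = λ² - 48 - 16 = 900 - 64 ≡ 43; y = λ·(48 - 43) - 53 ≡ 36. → (43, 36)
double: tangent at (43, 36): λ = (3·43² + 27)/(2·36) ≡ 23/11. 11⁻¹ ≡ 50 (mod 61), so λ ≡ 23·50 ≡ 52.
  x = λ² - 43 - 43 = 2704 - 86 ≡ 56; y = λ·(43 - 56) - 36 ≡ 20. → (56, 20)

(56, 20)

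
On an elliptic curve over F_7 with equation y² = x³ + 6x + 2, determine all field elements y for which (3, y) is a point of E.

none

x³ + 6x + 2 = 47 ≡ 5 (mod 7).
5 is a non-residue mod 7; no y exists.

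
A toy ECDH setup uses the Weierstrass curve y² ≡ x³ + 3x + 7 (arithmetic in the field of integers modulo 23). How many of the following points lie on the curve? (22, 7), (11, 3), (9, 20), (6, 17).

1

(22, 7): 7² ≡ 3, rhs ≡ 3 → on.
(11, 3): 3² ≡ 9, rhs ≡ 14 → off.
(9, 20): 20² ≡ 9, rhs ≡ 4 → off.
(6, 17): 17² ≡ 13, rhs ≡ 11 → off.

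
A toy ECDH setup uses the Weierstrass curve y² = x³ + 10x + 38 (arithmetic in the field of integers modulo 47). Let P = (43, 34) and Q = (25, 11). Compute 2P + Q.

(43, 13)

First 2P:
Repeated addition: build up to 2P.
2P: tangent at (43, 34): λ = (3·43² + 10)/(2·34) ≡ 11/21. 21⁻¹ ≡ 9 (mod 47) since 21·9 = 189 ≡ 1, so λ ≡ 11·9 ≡ 5.
  x = λ² - 43 - 43 = 25 - 86 ≡ 33; y = λ·(43 - 33) - 34 ≡ 16. → (33, 16)
2P = (33, 16).
Finally 2P + Q:
(33, 16) + (25, 11). λ = (11 - 16)/(25 - 33) ≡ 42/39 mod 47. 39⁻¹ ≡ 41 (mod 47) since 39·41 = 1599 ≡ 1, so λ ≡ 30.
  x = λ² - 33 - 25 = 900 - 58 ≡ 43; y = λ·(33 - 43) - 16 ≡ 13. → (43, 13)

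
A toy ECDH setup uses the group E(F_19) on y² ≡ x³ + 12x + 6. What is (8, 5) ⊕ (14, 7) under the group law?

(14, 12)

(8, 5) + (14, 7). λ = (7 - 5)/(14 - 8) ≡ 2/6 mod 19. 6⁻¹ ≡ 16 (mod 19) since 6·16 = 96 ≡ 1, so λ ≡ 13.
  x = λ² - 8 - 14 = 169 - 22 ≡ 14; y = λ·(8 - 14) - 5 ≡ 12. → (14, 12)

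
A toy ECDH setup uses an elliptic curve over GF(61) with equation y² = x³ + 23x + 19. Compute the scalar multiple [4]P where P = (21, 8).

(19, 42)

Double-and-add on 4 = (100)₂. Start with P = (21, 8) for the leading 1-bit.
double: tangent at (21, 8): λ = (3·21² + 23)/(2·8) ≡ 4/16. 16⁻¹ ≡ 42 (mod 61) since 16·42 = 672 ≡ 1, so λ ≡ 4·42 ≡ 46.
  x = λ² - 21 - 21 = 2116 - 42 ≡ 0; y = λ·(21 - 0) - 8 ≡ 43. → (0, 43)
double: tangent at (0, 43): λ = (3·0² + 23)/(2·43) ≡ 23/25. 25⁻¹ ≡ 22 (mod 61), so λ ≡ 23·22 ≡ 18.
  x = λ² - 0 - 0 = 324 - 0 ≡ 19; y = λ·(0 - 19) - 43 ≡ 42. → (19, 42)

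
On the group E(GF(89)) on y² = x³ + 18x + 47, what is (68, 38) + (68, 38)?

tangent at (68, 38): λ = (3·68² + 18)/(2·38) ≡ 6/76. 76⁻¹ ≡ 41 (mod 89) since 76·41 = 3116 ≡ 1, so λ ≡ 6·41 ≡ 68.
  x = λ² - 68 - 68 = 4624 - 136 ≡ 38; y = λ·(68 - 38) - 38 ≡ 44. → (38, 44)

(38, 44)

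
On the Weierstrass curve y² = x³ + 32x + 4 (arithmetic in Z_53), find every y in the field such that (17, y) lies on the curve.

x³ + 32x + 4 = 5461 ≡ 2 (mod 53).
2 is a non-residue mod 53; no y exists.

none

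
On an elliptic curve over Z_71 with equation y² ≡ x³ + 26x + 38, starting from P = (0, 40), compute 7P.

(3, 70)

Repeated addition: build up to 7P.
2P: tangent at (0, 40): λ = (3·0² + 26)/(2·40) ≡ 26/9. 9⁻¹ ≡ 8 (mod 71) since 9·8 = 72 ≡ 1, so λ ≡ 26·8 ≡ 66.
  x = λ² - 0 - 0 = 4356 - 0 ≡ 25; y = λ·(0 - 25) - 40 ≡ 14. → (25, 14)
3P: (25, 14) + (0, 40). λ = (40 - 14)/(0 - 25) ≡ 26/46 mod 71. 46⁻¹ ≡ 17 (mod 71), so λ ≡ 16.
  x = λ² - 25 - 0 = 256 - 25 ≡ 18; y = λ·(25 - 18) - 14 ≡ 27. → (18, 27)
4P: (18, 27) + (0, 40). λ = (40 - 27)/(0 - 18) ≡ 13/53 mod 71. 53⁻¹ ≡ 67 (mod 71) since 53·67 = 3551 ≡ 1, so λ ≡ 19.
  x = λ² - 18 - 0 = 361 - 18 ≡ 59; y = λ·(18 - 59) - 27 ≡ 46. → (59, 46)
5P: (59, 46) + (0, 40). λ = (40 - 46)/(0 - 59) ≡ 65/12 mod 71. 12⁻¹ ≡ 6 (mod 71) since 12·6 = 72 ≡ 1, so λ ≡ 35.
  x = λ² - 59 - 0 = 1225 - 59 ≡ 30; y = λ·(59 - 30) - 46 ≡ 46. → (30, 46)
6P: (30, 46) + (0, 40). λ = (40 - 46)/(0 - 30) ≡ 65/41 mod 71. 41⁻¹ ≡ 26 (mod 71), so λ ≡ 57.
  x = λ² - 30 - 0 = 3249 - 30 ≡ 24; y = λ·(30 - 24) - 46 ≡ 12. → (24, 12)
7P: (24, 12) + (0, 40). λ = (40 - 12)/(0 - 24) ≡ 28/47 mod 71. 47⁻¹ ≡ 68 (mod 71), so λ ≡ 58.
  x = λ² - 24 - 0 = 3364 - 24 ≡ 3; y = λ·(24 - 3) - 12 ≡ 70. → (3, 70)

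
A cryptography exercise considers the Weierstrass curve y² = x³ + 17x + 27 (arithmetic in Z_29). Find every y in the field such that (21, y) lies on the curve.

x³ + 17x + 27 = 9645 ≡ 17 (mod 29).
17 is a non-residue mod 29; no y exists.

none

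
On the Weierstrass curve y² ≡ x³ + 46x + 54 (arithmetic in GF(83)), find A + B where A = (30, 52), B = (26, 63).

(19, 63)

(30, 52) + (26, 63). λ = (63 - 52)/(26 - 30) ≡ 11/79 mod 83. 79⁻¹ ≡ 62 (mod 83) since 79·62 = 4898 ≡ 1, so λ ≡ 18.
  x = λ² - 30 - 26 = 324 - 56 ≡ 19; y = λ·(30 - 19) - 52 ≡ 63. → (19, 63)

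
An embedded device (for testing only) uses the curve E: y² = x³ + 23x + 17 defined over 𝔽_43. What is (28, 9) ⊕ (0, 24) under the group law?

(16, 3)

(28, 9) + (0, 24). λ = (24 - 9)/(0 - 28) ≡ 15/15 mod 43. 15⁻¹ ≡ 23 (mod 43) since 15·23 = 345 ≡ 1, so λ ≡ 1.
  x = λ² - 28 - 0 = 1 - 28 ≡ 16; y = λ·(28 - 16) - 9 ≡ 3. → (16, 3)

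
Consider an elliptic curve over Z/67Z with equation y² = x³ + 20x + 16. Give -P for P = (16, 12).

(16, 55)

-(16, 12) = (16, -12 mod 67) = (16, 55).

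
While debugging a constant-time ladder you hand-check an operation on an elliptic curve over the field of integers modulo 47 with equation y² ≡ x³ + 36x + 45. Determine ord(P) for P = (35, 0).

2P: (35, 0) + (35, 0): same x and y₁ ≡ -y₂, so the sum is O.
2P = O, so the order is 2.

2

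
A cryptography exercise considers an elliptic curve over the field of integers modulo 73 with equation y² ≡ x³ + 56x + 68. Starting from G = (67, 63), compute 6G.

(61, 2)

Repeated addition: build up to 6G.
2G: tangent at (67, 63): λ = (3·67² + 56)/(2·63) ≡ 18/53. 53⁻¹ ≡ 62 (mod 73), so λ ≡ 18·62 ≡ 21.
  x = λ² - 67 - 67 = 441 - 134 ≡ 15; y = λ·(67 - 15) - 63 ≡ 7. → (15, 7)
3G: (15, 7) + (67, 63). λ = (63 - 7)/(67 - 15) ≡ 56/52 mod 73. 52⁻¹ ≡ 66 (mod 73) since 52·66 = 3432 ≡ 1, so λ ≡ 46.
  x = λ² - 15 - 67 = 2116 - 82 ≡ 63; y = λ·(15 - 63) - 7 ≡ 48. → (63, 48)
4G: (63, 48) + (67, 63). λ = (63 - 48)/(67 - 63) ≡ 15/4 mod 73. 4⁻¹ ≡ 55 (mod 73), so λ ≡ 22.
  x = λ² - 63 - 67 = 484 - 130 ≡ 62; y = λ·(63 - 62) - 48 ≡ 47. → (62, 47)
5G: (62, 47) + (67, 63). λ = (63 - 47)/(67 - 62) ≡ 16/5 mod 73. 5⁻¹ ≡ 44 (mod 73) since 5·44 = 220 ≡ 1, so λ ≡ 47.
  x = λ² - 62 - 67 = 2209 - 129 ≡ 36; y = λ·(62 - 36) - 47 ≡ 7. → (36, 7)
6G: (36, 7) + (67, 63). λ = (63 - 7)/(67 - 36) ≡ 56/31 mod 73. 31⁻¹ ≡ 33 (mod 73), so λ ≡ 23.
  x = λ² - 36 - 67 = 529 - 103 ≡ 61; y = λ·(36 - 61) - 7 ≡ 2. → (61, 2)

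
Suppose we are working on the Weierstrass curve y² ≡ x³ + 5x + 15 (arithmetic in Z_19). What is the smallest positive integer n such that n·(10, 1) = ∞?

2P: tangent at (10, 1): λ = (3·10² + 5)/(2·1) ≡ 1/2. 2⁻¹ ≡ 10 (mod 19) since 2·10 = 20 ≡ 1, so λ ≡ 1·10 ≡ 10.
  x = λ² - 10 - 10 = 100 - 20 ≡ 4; y = λ·(10 - 4) - 1 ≡ 2. → (4, 2)
3P: (4, 2) + (10, 1). λ = (1 - 2)/(10 - 4) ≡ 18/6 mod 19. 6⁻¹ ≡ 16 (mod 19), so λ ≡ 3.
  x = λ² - 4 - 10 = 9 - 14 ≡ 14; y = λ·(4 - 14) - 2 ≡ 6. → (14, 6)
4P: (14, 6) + (10, 1). λ = (1 - 6)/(10 - 14) ≡ 14/15 mod 19. 15⁻¹ ≡ 14 (mod 19), so λ ≡ 6.
  x = λ² - 14 - 10 = 36 - 24 ≡ 12; y = λ·(14 - 12) - 6 ≡ 6. → (12, 6)
5P: (12, 6) + (10, 1). λ = (1 - 6)/(10 - 12) ≡ 14/17 mod 19. 17⁻¹ ≡ 9 (mod 19), so λ ≡ 12.
  x = λ² - 12 - 10 = 144 - 22 ≡ 8; y = λ·(12 - 8) - 6 ≡ 4. → (8, 4)
6P: (8, 4) + (10, 1). λ = (1 - 4)/(10 - 8) ≡ 16/2 mod 19. 2⁻¹ ≡ 10 (mod 19), so λ ≡ 8.
  x = λ² - 8 - 10 = 64 - 18 ≡ 8; y = λ·(8 - 8) - 4 ≡ 15. → (8, 15)
7P: (8, 15) + (10, 1). λ = (1 - 15)/(10 - 8) ≡ 5/2 mod 19. 2⁻¹ ≡ 10 (mod 19) since 2·10 = 20 ≡ 1, so λ ≡ 12.
  x = λ² - 8 - 10 = 144 - 18 ≡ 12; y = λ·(8 - 12) - 15 ≡ 13. → (12, 13)
8P: (12, 13) + (10, 1). λ = (1 - 13)/(10 - 12) ≡ 7/17 mod 19. 17⁻¹ ≡ 9 (mod 19), so λ ≡ 6.
  x = λ² - 12 - 10 = 36 - 22 ≡ 14; y = λ·(12 - 14) - 13 ≡ 13. → (14, 13)
9P: (14, 13) + (10, 1). λ = (1 - 13)/(10 - 14) ≡ 7/15 mod 19. 15⁻¹ ≡ 14 (mod 19), so λ ≡ 3.
  x = λ² - 14 - 10 = 9 - 24 ≡ 4; y = λ·(14 - 4) - 13 ≡ 17. → (4, 17)
10P: (4, 17) + (10, 1). λ = (1 - 17)/(10 - 4) ≡ 3/6 mod 19. 6⁻¹ ≡ 16 (mod 19), so λ ≡ 10.
  x = λ² - 4 - 10 = 100 - 14 ≡ 10; y = λ·(4 - 10) - 17 ≡ 18. → (10, 18)
11P: (10, 18) + (10, 1): same x and y₁ ≡ -y₂, so the sum is ∞.
11P = ∞, so the order is 11.

11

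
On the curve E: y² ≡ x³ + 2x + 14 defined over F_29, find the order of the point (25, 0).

2

2P: (25, 0) + (25, 0): same x and y₁ ≡ -y₂, so the sum is O.
2P = O, so the order is 2.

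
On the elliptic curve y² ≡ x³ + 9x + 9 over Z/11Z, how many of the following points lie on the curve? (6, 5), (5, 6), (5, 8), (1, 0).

1

(6, 5): 5² ≡ 3, rhs ≡ 4 → off.
(5, 6): 6² ≡ 3, rhs ≡ 3 → on.
(5, 8): 8² ≡ 9, rhs ≡ 3 → off.
(1, 0): 0² ≡ 0, rhs ≡ 8 → off.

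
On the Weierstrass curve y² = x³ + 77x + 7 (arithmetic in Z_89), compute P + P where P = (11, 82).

(14, 25)

tangent at (11, 82): λ = (3·11² + 77)/(2·82) ≡ 84/75. 75⁻¹ ≡ 19 (mod 89), so λ ≡ 84·19 ≡ 83.
  x = λ² - 11 - 11 = 6889 - 22 ≡ 14; y = λ·(11 - 14) - 82 ≡ 25. → (14, 25)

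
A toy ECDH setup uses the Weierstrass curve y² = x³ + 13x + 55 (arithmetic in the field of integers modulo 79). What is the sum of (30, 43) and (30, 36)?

O

The two points share x = 30 and their y-coordinates satisfy 43 + 36 ≡ 0 (mod 79), so they are inverses. Their sum is O.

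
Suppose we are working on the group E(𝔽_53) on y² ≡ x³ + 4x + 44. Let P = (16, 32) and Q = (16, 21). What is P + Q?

The two points share x = 16 and their y-coordinates satisfy 32 + 21 ≡ 0 (mod 53), so they are inverses. Their sum is the point at infinity.

O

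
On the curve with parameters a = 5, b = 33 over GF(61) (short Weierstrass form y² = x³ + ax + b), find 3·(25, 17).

(41, 30)

Write Q = (25, 17).
Repeated addition: build up to 3Q.
2Q: tangent at (25, 17): λ = (3·25² + 5)/(2·17) ≡ 50/34. 34⁻¹ ≡ 9 (mod 61), so λ ≡ 50·9 ≡ 23.
  x = λ² - 25 - 25 = 529 - 50 ≡ 52; y = λ·(25 - 52) - 17 ≡ 33. → (52, 33)
3Q: (52, 33) + (25, 17). λ = (17 - 33)/(25 - 52) ≡ 45/34 mod 61. 34⁻¹ ≡ 9 (mod 61), so λ ≡ 39.
  x = λ² - 52 - 25 = 1521 - 77 ≡ 41; y = λ·(52 - 41) - 33 ≡ 30. → (41, 30)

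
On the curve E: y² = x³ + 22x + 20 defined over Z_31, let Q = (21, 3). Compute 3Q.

(2, 14)

Repeated addition: build up to 3Q.
2Q: tangent at (21, 3): λ = (3·21² + 22)/(2·3) ≡ 12/6. 6⁻¹ ≡ 26 (mod 31), so λ ≡ 12·26 ≡ 2.
  x = λ² - 21 - 21 = 4 - 42 ≡ 24; y = λ·(21 - 24) - 3 ≡ 22. → (24, 22)
3Q: (24, 22) + (21, 3). λ = (3 - 22)/(21 - 24) ≡ 12/28 mod 31. 28⁻¹ ≡ 10 (mod 31) since 28·10 = 280 ≡ 1, so λ ≡ 27.
  x = λ² - 24 - 21 = 729 - 45 ≡ 2; y = λ·(24 - 2) - 22 ≡ 14. → (2, 14)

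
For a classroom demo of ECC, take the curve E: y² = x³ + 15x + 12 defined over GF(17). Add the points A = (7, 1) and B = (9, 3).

(7, 1) + (9, 3). λ = (3 - 1)/(9 - 7) ≡ 2/2 mod 17. 2⁻¹ ≡ 9 (mod 17), so λ ≡ 1.
  x = λ² - 7 - 9 = 1 - 16 ≡ 2; y = λ·(7 - 2) - 1 ≡ 4. → (2, 4)

(2, 4)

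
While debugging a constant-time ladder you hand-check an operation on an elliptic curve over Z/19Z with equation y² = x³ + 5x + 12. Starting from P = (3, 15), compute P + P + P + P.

(6, 12)

Repeated addition: build up to 4P.
2P: tangent at (3, 15): λ = (3·3² + 5)/(2·15) ≡ 13/11. 11⁻¹ ≡ 7 (mod 19), so λ ≡ 13·7 ≡ 15.
  x = λ² - 3 - 3 = 225 - 6 ≡ 10; y = λ·(3 - 10) - 15 ≡ 13. → (10, 13)
3P: (10, 13) + (3, 15). λ = (15 - 13)/(3 - 10) ≡ 2/12 mod 19. 12⁻¹ ≡ 8 (mod 19), so λ ≡ 16.
  x = λ² - 10 - 3 = 256 - 13 ≡ 15; y = λ·(10 - 15) - 13 ≡ 2. → (15, 2)
4P: (15, 2) + (3, 15). λ = (15 - 2)/(3 - 15) ≡ 13/7 mod 19. 7⁻¹ ≡ 11 (mod 19) since 7·11 = 77 ≡ 1, so λ ≡ 10.
  x = λ² - 15 - 3 = 100 - 18 ≡ 6; y = λ·(15 - 6) - 2 ≡ 12. → (6, 12)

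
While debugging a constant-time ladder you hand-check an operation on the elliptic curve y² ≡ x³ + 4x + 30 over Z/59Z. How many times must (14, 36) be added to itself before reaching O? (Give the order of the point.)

12

2P: tangent at (14, 36): λ = (3·14² + 4)/(2·36) ≡ 2/13. 13⁻¹ ≡ 50 (mod 59), so λ ≡ 2·50 ≡ 41.
  x = λ² - 14 - 14 = 1681 - 28 ≡ 1; y = λ·(14 - 1) - 36 ≡ 25. → (1, 25)
3P: (1, 25) + (14, 36). λ = (36 - 25)/(14 - 1) ≡ 11/13 mod 59. 13⁻¹ ≡ 50 (mod 59), so λ ≡ 19.
  x = λ² - 1 - 14 = 361 - 15 ≡ 51; y = λ·(1 - 51) - 25 ≡ 28. → (51, 28)
4P: (51, 28) + (14, 36). λ = (36 - 28)/(14 - 51) ≡ 8/22 mod 59. 22⁻¹ ≡ 51 (mod 59) since 22·51 = 1122 ≡ 1, so λ ≡ 54.
  x = λ² - 51 - 14 = 2916 - 65 ≡ 19; y = λ·(51 - 19) - 28 ≡ 48. → (19, 48)
5P: (19, 48) + (14, 36). λ = (36 - 48)/(14 - 19) ≡ 47/54 mod 59. 54⁻¹ ≡ 47 (mod 59), so λ ≡ 26.
  x = λ² - 19 - 14 = 676 - 33 ≡ 53; y = λ·(19 - 53) - 48 ≡ 12. → (53, 12)
6P: (53, 12) + (14, 36). λ = (36 - 12)/(14 - 53) ≡ 24/20 mod 59. 20⁻¹ ≡ 3 (mod 59) since 20·3 = 60 ≡ 1, so λ ≡ 13.
  x = λ² - 53 - 14 = 169 - 67 ≡ 43; y = λ·(53 - 43) - 12 ≡ 0. → (43, 0)
7P: (43, 0) + (14, 36). λ = (36 - 0)/(14 - 43) ≡ 36/30 mod 59. 30⁻¹ ≡ 2 (mod 59), so λ ≡ 13.
  x = λ² - 43 - 14 = 169 - 57 ≡ 53; y = λ·(43 - 53) - 0 ≡ 47. → (53, 47)
8P: (53, 47) + (14, 36). λ = (36 - 47)/(14 - 53) ≡ 48/20 mod 59. 20⁻¹ ≡ 3 (mod 59) since 20·3 = 60 ≡ 1, so λ ≡ 26.
  x = λ² - 53 - 14 = 676 - 67 ≡ 19; y = λ·(53 - 19) - 47 ≡ 11. → (19, 11)
9P: (19, 11) + (14, 36). λ = (36 - 11)/(14 - 19) ≡ 25/54 mod 59. 54⁻¹ ≡ 47 (mod 59) since 54·47 = 2538 ≡ 1, so λ ≡ 54.
  x = λ² - 19 - 14 = 2916 - 33 ≡ 51; y = λ·(19 - 51) - 11 ≡ 31. → (51, 31)
10P: (51, 31) + (14, 36). λ = (36 - 31)/(14 - 51) ≡ 5/22 mod 59. 22⁻¹ ≡ 51 (mod 59), so λ ≡ 19.
  x = λ² - 51 - 14 = 361 - 65 ≡ 1; y = λ·(51 - 1) - 31 ≡ 34. → (1, 34)
11P: (1, 34) + (14, 36). λ = (36 - 34)/(14 - 1) ≡ 2/13 mod 59. 13⁻¹ ≡ 50 (mod 59) since 13·50 = 650 ≡ 1, so λ ≡ 41.
  x = λ² - 1 - 14 = 1681 - 15 ≡ 14; y = λ·(1 - 14) - 34 ≡ 23. → (14, 23)
12P: (14, 23) + (14, 36): same x and y₁ ≡ -y₂, so the sum is O.
12P = O, so the order is 12.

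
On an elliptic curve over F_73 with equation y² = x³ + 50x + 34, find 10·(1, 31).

(8, 17)

Write G = (1, 31).
Repeated addition: build up to 10G.
2G: tangent at (1, 31): λ = (3·1² + 50)/(2·31) ≡ 53/62. 62⁻¹ ≡ 53 (mod 73), so λ ≡ 53·53 ≡ 35.
  x = λ² - 1 - 1 = 1225 - 2 ≡ 55; y = λ·(1 - 55) - 31 ≡ 50. → (55, 50)
3G: (55, 50) + (1, 31). λ = (31 - 50)/(1 - 55) ≡ 54/19 mod 73. 19⁻¹ ≡ 50 (mod 73) since 19·50 = 950 ≡ 1, so λ ≡ 72.
  x = λ² - 55 - 1 = 5184 - 56 ≡ 18; y = λ·(55 - 18) - 50 ≡ 59. → (18, 59)
4G: (18, 59) + (1, 31). λ = (31 - 59)/(1 - 18) ≡ 45/56 mod 73. 56⁻¹ ≡ 30 (mod 73) since 56·30 = 1680 ≡ 1, so λ ≡ 36.
  x = λ² - 18 - 1 = 1296 - 19 ≡ 36; y = λ·(18 - 36) - 59 ≡ 23. → (36, 23)
5G: (36, 23) + (1, 31). λ = (31 - 23)/(1 - 36) ≡ 8/38 mod 73. 38⁻¹ ≡ 25 (mod 73), so λ ≡ 54.
  x = λ² - 36 - 1 = 2916 - 37 ≡ 32; y = λ·(36 - 32) - 23 ≡ 47. → (32, 47)
6G: (32, 47) + (1, 31). λ = (31 - 47)/(1 - 32) ≡ 57/42 mod 73. 42⁻¹ ≡ 40 (mod 73) since 42·40 = 1680 ≡ 1, so λ ≡ 17.
  x = λ² - 32 - 1 = 289 - 33 ≡ 37; y = λ·(32 - 37) - 47 ≡ 14. → (37, 14)
7G: (37, 14) + (1, 31). λ = (31 - 14)/(1 - 37) ≡ 17/37 mod 73. 37⁻¹ ≡ 2 (mod 73), so λ ≡ 34.
  x = λ² - 37 - 1 = 1156 - 38 ≡ 23; y = λ·(37 - 23) - 14 ≡ 24. → (23, 24)
8G: (23, 24) + (1, 31). λ = (31 - 24)/(1 - 23) ≡ 7/51 mod 73. 51⁻¹ ≡ 63 (mod 73) since 51·63 = 3213 ≡ 1, so λ ≡ 3.
  x = λ² - 23 - 1 = 9 - 24 ≡ 58; y = λ·(23 - 58) - 24 ≡ 17. → (58, 17)
9G: (58, 17) + (1, 31). λ = (31 - 17)/(1 - 58) ≡ 14/16 mod 73. 16⁻¹ ≡ 32 (mod 73), so λ ≡ 10.
  x = λ² - 58 - 1 = 100 - 59 ≡ 41; y = λ·(58 - 41) - 17 ≡ 7. → (41, 7)
10G: (41, 7) + (1, 31). λ = (31 - 7)/(1 - 41) ≡ 24/33 mod 73. 33⁻¹ ≡ 31 (mod 73), so λ ≡ 14.
  x = λ² - 41 - 1 = 196 - 42 ≡ 8; y = λ·(41 - 8) - 7 ≡ 17. → (8, 17)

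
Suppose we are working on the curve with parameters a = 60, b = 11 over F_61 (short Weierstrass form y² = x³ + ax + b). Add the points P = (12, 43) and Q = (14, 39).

(12, 43) + (14, 39). λ = (39 - 43)/(14 - 12) ≡ 57/2 mod 61. 2⁻¹ ≡ 31 (mod 61) since 2·31 = 62 ≡ 1, so λ ≡ 59.
  x = λ² - 12 - 14 = 3481 - 26 ≡ 39; y = λ·(12 - 39) - 43 ≡ 11. → (39, 11)

(39, 11)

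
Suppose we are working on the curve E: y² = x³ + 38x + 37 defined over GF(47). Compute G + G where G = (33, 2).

tangent at (33, 2): λ = (3·33² + 38)/(2·2) ≡ 15/4. 4⁻¹ ≡ 12 (mod 47) since 4·12 = 48 ≡ 1, so λ ≡ 15·12 ≡ 39.
  x = λ² - 33 - 33 = 1521 - 66 ≡ 45; y = λ·(33 - 45) - 2 ≡ 0. → (45, 0)

(45, 0)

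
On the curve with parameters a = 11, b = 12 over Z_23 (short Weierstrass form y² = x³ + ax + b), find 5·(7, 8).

(1, 1)

Write G = (7, 8).
Repeated addition: build up to 5G.
2G: tangent at (7, 8): λ = (3·7² + 11)/(2·8) ≡ 20/16. 16⁻¹ ≡ 13 (mod 23) since 16·13 = 208 ≡ 1, so λ ≡ 20·13 ≡ 7.
  x = λ² - 7 - 7 = 49 - 14 ≡ 12; y = λ·(7 - 12) - 8 ≡ 3. → (12, 3)
3G: (12, 3) + (7, 8). λ = (8 - 3)/(7 - 12) ≡ 5/18 mod 23. 18⁻¹ ≡ 9 (mod 23) since 18·9 = 162 ≡ 1, so λ ≡ 22.
  x = λ² - 12 - 7 = 484 - 19 ≡ 5; y = λ·(12 - 5) - 3 ≡ 13. → (5, 13)
4G: (5, 13) + (7, 8). λ = (8 - 13)/(7 - 5) ≡ 18/2 mod 23. 2⁻¹ ≡ 12 (mod 23), so λ ≡ 9.
  x = λ² - 5 - 7 = 81 - 12 ≡ 0; y = λ·(5 - 0) - 13 ≡ 9. → (0, 9)
5G: (0, 9) + (7, 8). λ = (8 - 9)/(7 - 0) ≡ 22/7 mod 23. 7⁻¹ ≡ 10 (mod 23) since 7·10 = 70 ≡ 1, so λ ≡ 13.
  x = λ² - 0 - 7 = 169 - 7 ≡ 1; y = λ·(0 - 1) - 9 ≡ 1. → (1, 1)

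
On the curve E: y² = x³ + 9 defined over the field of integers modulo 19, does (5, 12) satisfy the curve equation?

y² = 12² ≡ 11; x³ + 0x + 9 = 134 ≡ 1 (mod 19). 11 ≠ 1.

no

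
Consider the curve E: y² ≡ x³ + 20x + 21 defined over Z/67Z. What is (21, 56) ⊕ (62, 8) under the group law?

(21, 56) + (62, 8). λ = (8 - 56)/(62 - 21) ≡ 19/41 mod 67. 41⁻¹ ≡ 18 (mod 67), so λ ≡ 7.
  x = λ² - 21 - 62 = 49 - 83 ≡ 33; y = λ·(21 - 33) - 56 ≡ 61. → (33, 61)

(33, 61)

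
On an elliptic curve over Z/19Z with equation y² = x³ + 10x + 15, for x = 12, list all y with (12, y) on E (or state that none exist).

1, 18

x³ + 10x + 15 = 1863 ≡ 1 (mod 19).
Square roots of 1 mod 19: 1 and 18 (since 1² = 1 ≡ 1).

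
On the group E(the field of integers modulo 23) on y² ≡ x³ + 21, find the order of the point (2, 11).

3

2P: tangent at (2, 11): λ = (3·2² + 0)/(2·11) ≡ 12/22. 22⁻¹ ≡ 22 (mod 23), so λ ≡ 12·22 ≡ 11.
  x = λ² - 2 - 2 = 121 - 4 ≡ 2; y = λ·(2 - 2) - 11 ≡ 12. → (2, 12)
3P: (2, 12) + (2, 11): same x and y₁ ≡ -y₂, so the sum is 𝒪.
3P = 𝒪, so the order is 3.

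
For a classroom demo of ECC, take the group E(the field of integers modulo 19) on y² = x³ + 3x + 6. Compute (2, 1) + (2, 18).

The two points share x = 2 and their y-coordinates satisfy 1 + 18 ≡ 0 (mod 19), so they are inverses. Their sum is the point at infinity.

O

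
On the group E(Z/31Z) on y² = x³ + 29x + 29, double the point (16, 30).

tangent at (16, 30): λ = (3·16² + 29)/(2·30) ≡ 22/29. 29⁻¹ ≡ 15 (mod 31), so λ ≡ 22·15 ≡ 20.
  x = λ² - 16 - 16 = 400 - 32 ≡ 27; y = λ·(16 - 27) - 30 ≡ 29. → (27, 29)

(27, 29)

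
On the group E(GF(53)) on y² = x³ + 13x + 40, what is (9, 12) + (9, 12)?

(31, 36)

tangent at (9, 12): λ = (3·9² + 13)/(2·12) ≡ 44/24. 24⁻¹ ≡ 42 (mod 53) since 24·42 = 1008 ≡ 1, so λ ≡ 44·42 ≡ 46.
  x = λ² - 9 - 9 = 2116 - 18 ≡ 31; y = λ·(9 - 31) - 12 ≡ 36. → (31, 36)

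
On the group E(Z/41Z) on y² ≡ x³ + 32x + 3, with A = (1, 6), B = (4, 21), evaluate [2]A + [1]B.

(29, 33)

First 2A:
Repeated addition: build up to 2A.
2A: tangent at (1, 6): λ = (3·1² + 32)/(2·6) ≡ 35/12. 12⁻¹ ≡ 24 (mod 41) since 12·24 = 288 ≡ 1, so λ ≡ 35·24 ≡ 20.
  x = λ² - 1 - 1 = 400 - 2 ≡ 29; y = λ·(1 - 29) - 6 ≡ 8. → (29, 8)
2A = (29, 8).
Finally 2A + B:
(29, 8) + (4, 21). λ = (21 - 8)/(4 - 29) ≡ 13/16 mod 41. 16⁻¹ ≡ 18 (mod 41), so λ ≡ 29.
  x = λ² - 29 - 4 = 841 - 33 ≡ 29; y = λ·(29 - 29) - 8 ≡ 33. → (29, 33)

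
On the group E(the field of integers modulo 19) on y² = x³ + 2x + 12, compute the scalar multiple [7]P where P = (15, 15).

(15, 15)

Double-and-add on 7 = (111)₂. Start with P = (15, 15) for the leading 1-bit.
double: tangent at (15, 15): λ = (3·15² + 2)/(2·15) ≡ 12/11. 11⁻¹ ≡ 7 (mod 19), so λ ≡ 12·7 ≡ 8.
  x = λ² - 15 - 15 = 64 - 30 ≡ 15; y = λ·(15 - 15) - 15 ≡ 4. → (15, 4)
add P: (15, 4) + (15, 15): same x and y₁ ≡ -y₂, so the sum is ∞.
double: ∞ + ∞ = ∞ (identity).
add P: ∞ + (15, 15) = (15, 15) (identity).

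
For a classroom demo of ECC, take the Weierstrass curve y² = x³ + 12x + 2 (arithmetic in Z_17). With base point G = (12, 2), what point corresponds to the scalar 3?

Repeated addition: build up to 3G.
2G: tangent at (12, 2): λ = (3·12² + 12)/(2·2) ≡ 2/4. 4⁻¹ ≡ 13 (mod 17), so λ ≡ 2·13 ≡ 9.
  x = λ² - 12 - 12 = 81 - 24 ≡ 6; y = λ·(12 - 6) - 2 ≡ 1. → (6, 1)
3G: (6, 1) + (12, 2). λ = (2 - 1)/(12 - 6) ≡ 1/6 mod 17. 6⁻¹ ≡ 3 (mod 17) since 6·3 = 18 ≡ 1, so λ ≡ 3.
  x = λ² - 6 - 12 = 9 - 18 ≡ 8; y = λ·(6 - 8) - 1 ≡ 10. → (8, 10)

(8, 10)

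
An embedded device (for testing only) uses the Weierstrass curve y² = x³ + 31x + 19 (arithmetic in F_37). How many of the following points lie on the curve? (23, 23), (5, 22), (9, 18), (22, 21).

2

(23, 23): 23² ≡ 11, rhs ≡ 23 → off.
(5, 22): 22² ≡ 3, rhs ≡ 3 → on.
(9, 18): 18² ≡ 28, rhs ≡ 28 → on.
(22, 21): 21² ≡ 34, rhs ≡ 27 → off.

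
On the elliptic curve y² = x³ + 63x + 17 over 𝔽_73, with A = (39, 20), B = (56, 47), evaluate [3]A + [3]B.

First 3A:
Repeated addition: build up to 3A.
2A: tangent at (39, 20): λ = (3·39² + 63)/(2·20) ≡ 27/40. 40⁻¹ ≡ 42 (mod 73), so λ ≡ 27·42 ≡ 39.
  x = λ² - 39 - 39 = 1521 - 78 ≡ 56; y = λ·(39 - 56) - 20 ≡ 47. → (56, 47)
3A: (56, 47) + (39, 20). λ = (20 - 47)/(39 - 56) ≡ 46/56 mod 73. 56⁻¹ ≡ 30 (mod 73), so λ ≡ 66.
  x = λ² - 56 - 39 = 4356 - 95 ≡ 27; y = λ·(56 - 27) - 47 ≡ 42. → (27, 42)
3A = (27, 42).
Next 3B:
Repeated addition: build up to 3B.
2B: tangent at (56, 47): λ = (3·56² + 63)/(2·47) ≡ 54/21. 21⁻¹ ≡ 7 (mod 73), so λ ≡ 54·7 ≡ 13.
  x = λ² - 56 - 56 = 169 - 112 ≡ 57; y = λ·(56 - 57) - 47 ≡ 13. → (57, 13)
3B: (57, 13) + (56, 47). λ = (47 - 13)/(56 - 57) ≡ 34/72 mod 73. 72⁻¹ ≡ 72 (mod 73), so λ ≡ 39.
  x = λ² - 57 - 56 = 1521 - 113 ≡ 21; y = λ·(57 - 21) - 13 ≡ 4. → (21, 4)
3B = (21, 4).
Finally 3A + 3B:
(27, 42) + (21, 4). λ = (4 - 42)/(21 - 27) ≡ 35/67 mod 73. 67⁻¹ ≡ 12 (mod 73) since 67·12 = 804 ≡ 1, so λ ≡ 55.
  x = λ² - 27 - 21 = 3025 - 48 ≡ 57; y = λ·(27 - 57) - 42 ≡ 60. → (57, 60)

(57, 60)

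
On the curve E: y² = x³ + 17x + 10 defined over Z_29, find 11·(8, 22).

(16, 12)

Write P = (8, 22).
Repeated addition: build up to 11P.
2P: tangent at (8, 22): λ = (3·8² + 17)/(2·22) ≡ 6/15. 15⁻¹ ≡ 2 (mod 29), so λ ≡ 6·2 ≡ 12.
  x = λ² - 8 - 8 = 144 - 16 ≡ 12; y = λ·(8 - 12) - 22 ≡ 17. → (12, 17)
3P: (12, 17) + (8, 22). λ = (22 - 17)/(8 - 12) ≡ 5/25 mod 29. 25⁻¹ ≡ 7 (mod 29), so λ ≡ 6.
  x = λ² - 12 - 8 = 36 - 20 ≡ 16; y = λ·(12 - 16) - 17 ≡ 17. → (16, 17)
4P: (16, 17) + (8, 22). λ = (22 - 17)/(8 - 16) ≡ 5/21 mod 29. 21⁻¹ ≡ 18 (mod 29), so λ ≡ 3.
  x = λ² - 16 - 8 = 9 - 24 ≡ 14; y = λ·(16 - 14) - 17 ≡ 18. → (14, 18)
5P: (14, 18) + (8, 22). λ = (22 - 18)/(8 - 14) ≡ 4/23 mod 29. 23⁻¹ ≡ 24 (mod 29), so λ ≡ 9.
  x = λ² - 14 - 8 = 81 - 22 ≡ 1; y = λ·(14 - 1) - 18 ≡ 12. → (1, 12)
6P: (1, 12) + (8, 22). λ = (22 - 12)/(8 - 1) ≡ 10/7 mod 29. 7⁻¹ ≡ 25 (mod 29), so λ ≡ 18.
  x = λ² - 1 - 8 = 324 - 9 ≡ 25; y = λ·(1 - 25) - 12 ≡ 20. → (25, 20)
7P: (25, 20) + (8, 22). λ = (22 - 20)/(8 - 25) ≡ 2/12 mod 29. 12⁻¹ ≡ 17 (mod 29) since 12·17 = 204 ≡ 1, so λ ≡ 5.
  x = λ² - 25 - 8 = 25 - 33 ≡ 21; y = λ·(25 - 21) - 20 ≡ 0. → (21, 0)
8P: (21, 0) + (8, 22). λ = (22 - 0)/(8 - 21) ≡ 22/16 mod 29. 16⁻¹ ≡ 20 (mod 29), so λ ≡ 5.
  x = λ² - 21 - 8 = 25 - 29 ≡ 25; y = λ·(21 - 25) - 0 ≡ 9. → (25, 9)
9P: (25, 9) + (8, 22). λ = (22 - 9)/(8 - 25) ≡ 13/12 mod 29. 12⁻¹ ≡ 17 (mod 29), so λ ≡ 18.
  x = λ² - 25 - 8 = 324 - 33 ≡ 1; y = λ·(25 - 1) - 9 ≡ 17. → (1, 17)
10P: (1, 17) + (8, 22). λ = (22 - 17)/(8 - 1) ≡ 5/7 mod 29. 7⁻¹ ≡ 25 (mod 29), so λ ≡ 9.
  x = λ² - 1 - 8 = 81 - 9 ≡ 14; y = λ·(1 - 14) - 17 ≡ 11. → (14, 11)
11P: (14, 11) + (8, 22). λ = (22 - 11)/(8 - 14) ≡ 11/23 mod 29. 23⁻¹ ≡ 24 (mod 29) since 23·24 = 552 ≡ 1, so λ ≡ 3.
  x = λ² - 14 - 8 = 9 - 22 ≡ 16; y = λ·(14 - 16) - 11 ≡ 12. → (16, 12)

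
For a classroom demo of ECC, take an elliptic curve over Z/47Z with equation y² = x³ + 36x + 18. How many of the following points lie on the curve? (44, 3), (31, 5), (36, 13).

0

(44, 3): 3² ≡ 9, rhs ≡ 24 → off.
(31, 5): 5² ≡ 25, rhs ≡ 46 → off.
(36, 13): 13² ≡ 28, rhs ≡ 30 → off.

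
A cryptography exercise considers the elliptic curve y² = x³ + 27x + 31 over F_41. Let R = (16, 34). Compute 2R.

tangent at (16, 34): λ = (3·16² + 27)/(2·34) ≡ 16/27. 27⁻¹ ≡ 38 (mod 41) since 27·38 = 1026 ≡ 1, so λ ≡ 16·38 ≡ 34.
  x = λ² - 16 - 16 = 1156 - 32 ≡ 17; y = λ·(16 - 17) - 34 ≡ 14. → (17, 14)

(17, 14)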